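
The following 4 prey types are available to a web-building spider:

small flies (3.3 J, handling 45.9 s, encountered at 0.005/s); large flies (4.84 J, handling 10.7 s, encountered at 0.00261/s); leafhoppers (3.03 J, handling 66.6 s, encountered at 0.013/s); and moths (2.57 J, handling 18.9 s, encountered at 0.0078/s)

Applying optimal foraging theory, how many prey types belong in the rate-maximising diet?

4

Profitabilities (E/h, J/s): large flies 0.452, moths 0.136, small flies 0.0719, leafhoppers 0.0455. Add prey in this order while the next type's profitability exceeds the intake rate on those already taken.
Rate on top 1: 0.01229. moths: 0.136 > 0.01229 → include.
Rate on top 2: 0.0278. small flies: 0.0719 > 0.0278 → include.
Rate on top 3: 0.03501. leafhoppers: 0.0455 > 0.03501 → include.
Optimal diet: large flies, moths, small flies, leafhoppers — 4 of 4 types.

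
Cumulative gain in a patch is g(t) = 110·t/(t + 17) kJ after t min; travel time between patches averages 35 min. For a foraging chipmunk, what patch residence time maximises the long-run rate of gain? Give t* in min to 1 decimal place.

24.4 min

Optimal t* satisfies g'(t*) = g(t*)/(T + t*).
g'(t) = 110·17/(t + 17)². Setting 110·17/(t+17)² = 110t/[(t+17)(35+t)] gives 17(35+t) = t(t+17), so t² = 17×35 = 595.
t* = √595 = 24.39 min.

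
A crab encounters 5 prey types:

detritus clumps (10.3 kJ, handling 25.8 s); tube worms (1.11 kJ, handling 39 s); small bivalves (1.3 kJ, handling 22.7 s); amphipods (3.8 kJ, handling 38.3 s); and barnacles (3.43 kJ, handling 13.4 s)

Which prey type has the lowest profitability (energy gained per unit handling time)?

tube worms

In descending order of E/h:
detritus clumps: 10.3/25.8 = 0.399 kJ/s
barnacles: 3.43/13.4 = 0.256 kJ/s
amphipods: 3.8/38.3 = 0.0992 kJ/s
small bivalves: 1.3/22.7 = 0.0573 kJ/s
tube worms: 1.11/39 = 0.0285 kJ/s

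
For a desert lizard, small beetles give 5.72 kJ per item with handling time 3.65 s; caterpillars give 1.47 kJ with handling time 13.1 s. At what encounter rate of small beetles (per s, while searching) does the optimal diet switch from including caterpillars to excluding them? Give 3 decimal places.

0.021 per s

At the threshold, the rate on small beetles alone equals the profitability of caterpillars: λ·5.72/(1 + λ·3.65) = 1.47/13.1 = 0.1122.
Rearranging, λ(5.72 − 0.1122×3.65) = 0.1122, so λ = 0.1122/5.31 = 0.02113 per s.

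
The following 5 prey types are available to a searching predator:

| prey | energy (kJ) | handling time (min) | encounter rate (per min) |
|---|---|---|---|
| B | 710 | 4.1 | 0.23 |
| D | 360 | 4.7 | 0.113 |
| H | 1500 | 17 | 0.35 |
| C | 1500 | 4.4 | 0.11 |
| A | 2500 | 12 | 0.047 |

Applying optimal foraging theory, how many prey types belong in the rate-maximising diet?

Profitabilities (E/h, kJ/min): C 341, A 208, B 173, H 88.2, D 76.6. Add prey in this order while the next type's profitability exceeds the intake rate on those already taken.
Rate on top 1: 111.2. A: 208 > 111.2 → include.
Rate on top 2: 137.9. B: 173 > 137.9 → include.
Rate on top 3: 149. H: 88.2 < 149 → exclude; stop.
Optimal diet: C, A, B — 3 of 5 types.

3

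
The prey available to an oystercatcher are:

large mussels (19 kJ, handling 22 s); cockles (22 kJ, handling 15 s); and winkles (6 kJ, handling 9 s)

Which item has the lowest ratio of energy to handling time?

winkles

In descending order of E/h:
cockles: 22/15 = 1.47 kJ/s
large mussels: 19/22 = 0.864 kJ/s
winkles: 6/9 = 0.667 kJ/s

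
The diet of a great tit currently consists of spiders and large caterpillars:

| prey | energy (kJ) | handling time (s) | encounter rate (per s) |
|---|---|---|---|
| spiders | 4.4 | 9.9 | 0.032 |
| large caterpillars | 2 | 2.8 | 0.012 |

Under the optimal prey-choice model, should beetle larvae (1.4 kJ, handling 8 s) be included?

Yes

Current rate: (0.032×4.4 + 0.012×2)/(1 + 0.032×9.9 + 0.012×2.8) = 0.122 kJ/s.
beetle larvae: E/h = 1.4/8 = 0.175 kJ/s.
0.175 > 0.122, so adding beetle larvae raises the average — include it.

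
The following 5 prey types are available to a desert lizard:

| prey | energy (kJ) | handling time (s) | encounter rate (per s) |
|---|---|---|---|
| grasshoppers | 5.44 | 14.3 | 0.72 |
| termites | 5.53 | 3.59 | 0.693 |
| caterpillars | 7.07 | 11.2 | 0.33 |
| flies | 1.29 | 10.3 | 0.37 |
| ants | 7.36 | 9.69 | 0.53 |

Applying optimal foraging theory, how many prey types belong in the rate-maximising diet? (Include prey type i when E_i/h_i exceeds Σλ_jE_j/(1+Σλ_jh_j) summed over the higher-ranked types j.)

1

Rank by E/h (kJ/s): termites 1.54, ants 0.76, caterpillars 0.631, grasshoppers 0.38, flies 0.125. Include each in turn until the next type's E/h falls below the running intake rate.
Rate on top 1: 1.099. ants: 0.76 < 1.099 → exclude; stop.
Optimal diet: termites — 1 of 5 types.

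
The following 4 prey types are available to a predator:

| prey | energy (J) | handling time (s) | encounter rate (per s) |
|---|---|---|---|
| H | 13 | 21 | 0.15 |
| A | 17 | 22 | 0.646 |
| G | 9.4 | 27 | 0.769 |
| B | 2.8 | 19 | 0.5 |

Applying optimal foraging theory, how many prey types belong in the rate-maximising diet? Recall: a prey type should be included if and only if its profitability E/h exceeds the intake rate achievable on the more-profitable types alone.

1

E/h in descending order: A 0.773, H 0.619, G 0.348, B 0.147 J/s. The optimal diet is the largest prefix of this list for which every included type satisfies E_i/h_i > R on the types above it.
Rate on top 1: 0.7219. H: 0.619 < 0.7219 → exclude; stop.
Optimal diet: A — 1 of 4 types.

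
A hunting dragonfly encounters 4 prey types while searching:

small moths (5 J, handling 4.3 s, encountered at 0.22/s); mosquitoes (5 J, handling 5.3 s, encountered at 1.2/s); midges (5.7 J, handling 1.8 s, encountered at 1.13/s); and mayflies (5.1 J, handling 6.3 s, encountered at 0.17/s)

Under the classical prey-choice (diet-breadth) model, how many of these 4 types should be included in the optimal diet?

1

Profitabilities (E/h, J/s): midges 3.17, small moths 1.16, mosquitoes 0.943, mayflies 0.81. Add prey in this order while the next type's profitability exceeds the intake rate on those already taken.
Rate on top 1: 2.123. small moths: 1.16 < 2.123 → exclude; stop.
Optimal diet: midges — 1 of 4 types.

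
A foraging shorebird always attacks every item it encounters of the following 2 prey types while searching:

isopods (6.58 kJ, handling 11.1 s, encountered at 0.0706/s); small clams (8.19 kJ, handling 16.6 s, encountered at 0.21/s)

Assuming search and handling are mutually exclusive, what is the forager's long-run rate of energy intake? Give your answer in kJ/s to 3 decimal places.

0.415 kJ/s

R = (0.0706×6.58 + 0.21×8.19) / (1 + 0.0706×11.1 + 0.21×16.6) = 2.184/5.27 = 0.4145 kJ/s.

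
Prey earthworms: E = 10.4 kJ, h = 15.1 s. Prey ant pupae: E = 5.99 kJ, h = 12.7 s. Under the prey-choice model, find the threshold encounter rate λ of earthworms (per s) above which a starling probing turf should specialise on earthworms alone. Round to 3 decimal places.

0.144 per s

Drop ant pupae once their profitability E₂/h₂ falls below the rate achievable on earthworms alone: E₂/h₂ = λE₁/(1 + λh₁).
Solve for λ: λE₁h₂ = E₂(1 + λh₁) → λ(E₁h₂ − E₂h₁) = E₂ → λ = E₂/(E₁h₂ − E₂h₁).
λ = 5.99/(10.4×12.7 − 5.99×15.1) = 5.99/41.63 = 0.1439 per s.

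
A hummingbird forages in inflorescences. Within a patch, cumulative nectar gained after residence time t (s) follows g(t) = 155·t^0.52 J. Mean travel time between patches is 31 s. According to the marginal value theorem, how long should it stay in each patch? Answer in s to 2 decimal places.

33.58 s

Optimal t* satisfies g'(t*) = g(t*)/(T + t*).
g'(t) = 0.52·155·t^-0.48. Setting 0.52·155·t^-0.48 = 155·t^0.52/(31+t) gives 0.52(31+t) = t, so 0.48·t = 0.52×31.
t* = 0.52×31/0.48 = 33.58 s.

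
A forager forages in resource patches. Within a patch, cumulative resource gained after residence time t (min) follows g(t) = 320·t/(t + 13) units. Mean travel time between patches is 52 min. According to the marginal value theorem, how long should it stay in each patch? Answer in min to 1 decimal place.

By the marginal value theorem, leave when the instantaneous gain rate g'(t) equals the habitat-wide average g(t)/(T + t).
g'(t) = 320·13/(t + 13)². Setting 320·13/(t+13)² = 320t/[(t+13)(52+t)] gives 13(52+t) = t(t+13), so t² = 13×52 = 676.
t* = √676 = 26 min.

26.0 min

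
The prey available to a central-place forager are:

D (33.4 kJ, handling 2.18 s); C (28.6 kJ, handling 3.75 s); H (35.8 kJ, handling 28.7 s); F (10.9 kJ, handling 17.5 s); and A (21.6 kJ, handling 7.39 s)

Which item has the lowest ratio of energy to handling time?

In descending order of E/h:
D: 33.4/2.18 = 15.3 kJ/s
C: 28.6/3.75 = 7.63 kJ/s
A: 21.6/7.39 = 2.92 kJ/s
H: 35.8/28.7 = 1.25 kJ/s
F: 10.9/17.5 = 0.623 kJ/s

F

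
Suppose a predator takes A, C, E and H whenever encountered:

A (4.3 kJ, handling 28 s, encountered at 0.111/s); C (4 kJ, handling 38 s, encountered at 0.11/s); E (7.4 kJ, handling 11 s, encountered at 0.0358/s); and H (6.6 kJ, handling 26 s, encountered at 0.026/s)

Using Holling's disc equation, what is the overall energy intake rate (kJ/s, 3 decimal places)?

R = Σλ_iE_i / (1 + Σλ_ih_i)
Numerator: 0.111×4.3 + 0.11×4 + 0.0358×7.4 + 0.026×6.6 = 1.354
Denominator: 1 + 0.111×28 + 0.11×38 + 0.0358×11 + 0.026×26 = 9.358
R = 1.354/9.358 = 0.1447 kJ/s

0.145 kJ/s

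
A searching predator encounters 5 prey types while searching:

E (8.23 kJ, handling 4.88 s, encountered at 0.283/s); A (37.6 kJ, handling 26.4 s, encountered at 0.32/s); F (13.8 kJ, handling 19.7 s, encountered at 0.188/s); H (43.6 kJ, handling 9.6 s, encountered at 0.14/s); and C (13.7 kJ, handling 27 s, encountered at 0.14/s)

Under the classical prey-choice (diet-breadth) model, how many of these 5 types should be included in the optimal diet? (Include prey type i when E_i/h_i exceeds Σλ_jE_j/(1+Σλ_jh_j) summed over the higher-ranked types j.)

Rank by E/h (kJ/s): H 4.54, E 1.69, A 1.42, F 0.701, C 0.507. Include each in turn until the next type's E/h falls below the running intake rate.
Rate on top 1: 2.604. E: 1.69 < 2.604 → exclude; stop.
Optimal diet: H — 1 of 5 types.

1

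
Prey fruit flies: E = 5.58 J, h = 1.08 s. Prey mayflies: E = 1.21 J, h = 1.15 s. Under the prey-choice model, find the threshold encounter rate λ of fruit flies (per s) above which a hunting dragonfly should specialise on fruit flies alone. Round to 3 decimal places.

At the threshold, the rate on fruit flies alone equals the profitability of mayflies: λ·5.58/(1 + λ·1.08) = 1.21/1.15 = 1.052.
Rearranging, λ(5.58 − 1.052×1.08) = 1.052, so λ = 1.052/4.444 = 0.2368 per s.

0.237 per s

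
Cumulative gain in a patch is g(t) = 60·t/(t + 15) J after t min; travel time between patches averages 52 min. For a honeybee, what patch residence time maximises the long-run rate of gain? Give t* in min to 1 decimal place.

Maximise g(t)/(T+t): set derivative to zero → g'(t)(T+t) = g(t).
g'(t) = 60·15/(t + 15)². Setting 60·15/(t+15)² = 60t/[(t+15)(52+t)] gives 15(52+t) = t(t+15), so t² = 15×52 = 780.
t* = √780 = 27.93 min.

27.9 min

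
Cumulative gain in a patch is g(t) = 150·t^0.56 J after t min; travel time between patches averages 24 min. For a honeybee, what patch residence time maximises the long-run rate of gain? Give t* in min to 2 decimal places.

30.55 min

By the marginal value theorem, leave when the instantaneous gain rate g'(t) equals the habitat-wide average g(t)/(T + t).
g'(t) = 0.56·150·t^-0.44. Setting 0.56·150·t^-0.44 = 150·t^0.56/(24+t) gives 0.56(24+t) = t, so 0.44·t = 0.56×24.
t* = 0.56×24/0.44 = 30.55 min.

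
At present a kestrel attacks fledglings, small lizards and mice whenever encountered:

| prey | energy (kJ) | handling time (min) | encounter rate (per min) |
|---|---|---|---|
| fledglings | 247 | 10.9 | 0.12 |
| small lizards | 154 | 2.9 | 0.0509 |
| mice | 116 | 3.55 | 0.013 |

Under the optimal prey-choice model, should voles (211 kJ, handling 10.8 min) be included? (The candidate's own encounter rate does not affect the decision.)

On fledglings, small lizards and mice alone, R = ΣλE/(1+Σλh) = 38.99/2.502 = 15.58 kJ/min.
Profitability of voles: 211/10.8 = 19.54 kJ/min.
19.54 > 15.58, so adding voles raises the average — include it.

Yes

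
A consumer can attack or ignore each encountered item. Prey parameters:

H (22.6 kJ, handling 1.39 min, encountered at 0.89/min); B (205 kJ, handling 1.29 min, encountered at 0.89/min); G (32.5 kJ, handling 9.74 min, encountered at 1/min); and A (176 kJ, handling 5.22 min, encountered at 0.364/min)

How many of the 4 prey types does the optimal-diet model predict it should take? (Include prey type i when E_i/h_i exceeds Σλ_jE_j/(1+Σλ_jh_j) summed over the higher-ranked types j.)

1

Rank by E/h (kJ/min): B 159, A 33.7, H 16.3, G 3.34. Include each in turn until the next type's E/h falls below the running intake rate.
Rate on top 1: 84.94. A: 33.7 < 84.94 → exclude; stop.
Optimal diet: B — 1 of 4 types.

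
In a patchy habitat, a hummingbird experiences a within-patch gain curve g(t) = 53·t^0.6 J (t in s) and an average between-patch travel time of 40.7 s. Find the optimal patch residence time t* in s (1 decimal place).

61.1 s

Maximise g(t)/(T+t): set derivative to zero → g'(t)(T+t) = g(t).
g'(t) = 0.6·53·t^-0.4. Setting 0.6·53·t^-0.4 = 53·t^0.6/(40.7+t) gives 0.6(40.7+t) = t, so 0.40·t = 0.6×40.7.
t* = 0.6×40.7/0.40 = 61.05 s.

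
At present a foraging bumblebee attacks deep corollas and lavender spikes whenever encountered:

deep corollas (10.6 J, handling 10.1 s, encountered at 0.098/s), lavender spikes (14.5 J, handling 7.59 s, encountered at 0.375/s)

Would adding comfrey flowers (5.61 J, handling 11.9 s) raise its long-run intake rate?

No

Current rate: (0.098×10.6 + 0.375×14.5)/(1 + 0.098×10.1 + 0.375×7.59) = 1.339 J/s.
comfrey flowers: E/h = 5.61/11.9 = 0.4714 J/s.
Since 0.4714 < R, time spent handling comfrey flowers is better spent searching.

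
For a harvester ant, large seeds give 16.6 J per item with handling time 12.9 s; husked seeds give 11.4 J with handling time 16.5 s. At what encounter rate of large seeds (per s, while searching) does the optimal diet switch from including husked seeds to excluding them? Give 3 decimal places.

The zero-one rule: include husked seeds iff E₂/h₂ > λE₁/(1+λh₁). Equality gives the switch point.
λE₁h₂ = E₂ + λE₂h₁ ⇒ λ = E₂/(E₁h₂ − E₂h₁) = 11.4/(273.9 − 147.1) = 0.08988 per s.

0.090 per s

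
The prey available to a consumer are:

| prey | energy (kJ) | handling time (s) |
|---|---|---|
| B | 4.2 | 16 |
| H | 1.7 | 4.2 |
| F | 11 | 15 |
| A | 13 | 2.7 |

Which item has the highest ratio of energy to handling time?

Profitability E/h (kJ/s): B = 4.2/16 = 0.263, H = 1.7/4.2 = 0.405, F = 11/15 = 0.733, A = 13/2.7 = 4.81.
Ranked: A > F > H > B.

A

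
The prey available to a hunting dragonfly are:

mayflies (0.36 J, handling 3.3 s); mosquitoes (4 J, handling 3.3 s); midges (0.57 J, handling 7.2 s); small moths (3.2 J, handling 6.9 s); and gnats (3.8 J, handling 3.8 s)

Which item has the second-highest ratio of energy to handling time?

gnats

In descending order of E/h:
mosquitoes: 4/3.3 = 1.21 J/s
gnats: 3.8/3.8 = 1 J/s
small moths: 3.2/6.9 = 0.464 J/s
mayflies: 0.36/3.3 = 0.109 J/s
midges: 0.57/7.2 = 0.0792 J/s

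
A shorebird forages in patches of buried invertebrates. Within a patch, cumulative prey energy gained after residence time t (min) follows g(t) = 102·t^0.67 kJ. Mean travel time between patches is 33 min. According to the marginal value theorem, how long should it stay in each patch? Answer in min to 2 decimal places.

67.00 min

By the marginal value theorem, leave when the instantaneous gain rate g'(t) equals the habitat-wide average g(t)/(T + t).
g'(t) = 0.67·102·t^-0.33. Setting 0.67·102·t^-0.33 = 102·t^0.67/(33+t) gives 0.67(33+t) = t, so 0.33·t = 0.67×33.
t* = 0.67×33/0.33 = 67 min.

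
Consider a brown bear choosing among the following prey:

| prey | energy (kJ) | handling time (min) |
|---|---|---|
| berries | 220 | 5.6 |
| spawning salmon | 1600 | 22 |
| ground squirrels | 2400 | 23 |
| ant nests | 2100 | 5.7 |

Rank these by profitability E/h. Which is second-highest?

In descending order of E/h:
ant nests: 2100/5.7 = 368 kJ/min
ground squirrels: 2400/23 = 104 kJ/min
spawning salmon: 1600/22 = 72.7 kJ/min
berries: 220/5.6 = 39.3 kJ/min

ground squirrels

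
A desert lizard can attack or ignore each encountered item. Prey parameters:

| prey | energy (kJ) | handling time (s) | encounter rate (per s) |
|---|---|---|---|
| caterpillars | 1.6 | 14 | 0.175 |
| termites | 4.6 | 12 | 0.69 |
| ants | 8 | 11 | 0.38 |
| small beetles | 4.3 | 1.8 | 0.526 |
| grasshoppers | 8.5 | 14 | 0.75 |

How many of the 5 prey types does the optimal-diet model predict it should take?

1

Rank by E/h (kJ/s): small beetles 2.39, ants 0.727, grasshoppers 0.607, termites 0.383, caterpillars 0.114. Include each in turn until the next type's E/h falls below the running intake rate.
Rate on top 1: 1.162. ants: 0.727 < 1.162 → exclude; stop.
Optimal diet: small beetles — 1 of 5 types.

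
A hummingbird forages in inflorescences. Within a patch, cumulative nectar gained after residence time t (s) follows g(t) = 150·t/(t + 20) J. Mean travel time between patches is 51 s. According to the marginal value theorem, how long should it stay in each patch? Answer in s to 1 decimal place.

31.9 s

By the marginal value theorem, leave when the instantaneous gain rate g'(t) equals the habitat-wide average g(t)/(T + t).
g'(t) = 150·20/(t + 20)². Setting 150·20/(t+20)² = 150t/[(t+20)(51+t)] gives 20(51+t) = t(t+20), so t² = 20×51 = 1020.
t* = √1020 = 31.94 s.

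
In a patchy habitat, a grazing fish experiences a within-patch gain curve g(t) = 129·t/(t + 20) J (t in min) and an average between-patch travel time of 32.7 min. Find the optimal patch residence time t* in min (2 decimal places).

Maximise g(t)/(T+t): set derivative to zero → g'(t)(T+t) = g(t).
g'(t) = 129·20/(t + 20)². Setting 129·20/(t+20)² = 129t/[(t+20)(32.7+t)] gives 20(32.7+t) = t(t+20), so t² = 20×32.7 = 654.
t* = √654 = 25.57 min.

25.57 min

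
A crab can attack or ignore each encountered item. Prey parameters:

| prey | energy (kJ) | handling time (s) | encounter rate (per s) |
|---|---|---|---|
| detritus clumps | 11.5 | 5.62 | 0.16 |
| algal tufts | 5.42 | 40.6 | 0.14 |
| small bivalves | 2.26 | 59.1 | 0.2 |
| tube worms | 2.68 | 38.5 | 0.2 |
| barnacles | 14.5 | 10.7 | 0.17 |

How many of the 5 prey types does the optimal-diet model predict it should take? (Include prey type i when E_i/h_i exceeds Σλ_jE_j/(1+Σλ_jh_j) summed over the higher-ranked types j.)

2

E/h in descending order: detritus clumps 2.05, barnacles 1.36, algal tufts 0.133, tube worms 0.0696, small bivalves 0.0382 kJ/s. The optimal diet is the largest prefix of this list for which every included type satisfies E_i/h_i > R on the types above it.
Rate on top 1: 0.9688. barnacles: 1.36 > 0.9688 → include.
Rate on top 2: 1.158. algal tufts: 0.133 < 1.158 → exclude; stop.
Optimal diet: detritus clumps, barnacles — 2 of 5 types.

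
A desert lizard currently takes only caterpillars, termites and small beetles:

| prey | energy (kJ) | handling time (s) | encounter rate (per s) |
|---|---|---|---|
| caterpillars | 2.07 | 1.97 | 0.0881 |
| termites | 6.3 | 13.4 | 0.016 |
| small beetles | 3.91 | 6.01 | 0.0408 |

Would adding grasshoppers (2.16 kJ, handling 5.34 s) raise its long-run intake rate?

Yes

On caterpillars, termites and small beetles alone, R = ΣλE/(1+Σλh) = 0.4427/1.633 = 0.2711 kJ/s.
grasshoppers: E/h = 2.16/5.34 = 0.4045 kJ/s.
Since 0.4045 > R, including grasshoppers increases the long-run rate.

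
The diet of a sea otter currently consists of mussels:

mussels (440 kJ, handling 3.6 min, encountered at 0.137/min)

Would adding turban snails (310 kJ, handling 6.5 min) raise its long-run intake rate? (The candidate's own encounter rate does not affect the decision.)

Intake rate on the current diet: R = (0.137×440) / (1 + 0.137×3.6) = 60.28/1.493 = 40.37 kJ/min.
turban snails: E/h = 310/6.5 = 47.69 kJ/min.
Since 47.69 > R, including turban snails increases the long-run rate.

Yes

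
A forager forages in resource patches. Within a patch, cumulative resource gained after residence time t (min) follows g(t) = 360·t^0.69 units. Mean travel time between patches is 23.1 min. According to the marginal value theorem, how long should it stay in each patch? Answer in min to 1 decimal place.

51.4 min

By the marginal value theorem, leave when the instantaneous gain rate g'(t) equals the habitat-wide average g(t)/(T + t).
g'(t) = 0.69·360·t^-0.31. Setting 0.69·360·t^-0.31 = 360·t^0.69/(23.1+t) gives 0.69(23.1+t) = t, so 0.31·t = 0.69×23.1.
t* = 0.69×23.1/0.31 = 51.42 min.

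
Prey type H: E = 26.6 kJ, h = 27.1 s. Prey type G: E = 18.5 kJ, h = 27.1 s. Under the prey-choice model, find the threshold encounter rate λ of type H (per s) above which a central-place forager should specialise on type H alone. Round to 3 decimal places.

The zero-one rule: include type G iff E₂/h₂ > λE₁/(1+λh₁). Equality gives the switch point.
λE₁h₂ = E₂ + λE₂h₁ ⇒ λ = E₂/(E₁h₂ − E₂h₁) = 18.5/(720.9 − 501.4) = 0.08428 per s.

0.084 per s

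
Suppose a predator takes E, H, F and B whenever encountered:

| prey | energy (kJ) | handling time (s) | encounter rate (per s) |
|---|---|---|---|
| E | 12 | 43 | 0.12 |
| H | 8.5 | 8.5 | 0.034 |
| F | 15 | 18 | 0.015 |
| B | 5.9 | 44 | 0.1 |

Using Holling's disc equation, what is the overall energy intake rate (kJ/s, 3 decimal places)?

R = (0.12×12 + 0.034×8.5 + 0.015×15 + 0.1×5.9) / (1 + 0.12×43 + 0.034×8.5 + 0.015×18 + 0.1×44) = 2.544/11.12 = 0.2288 kJ/s.

0.229 kJ/s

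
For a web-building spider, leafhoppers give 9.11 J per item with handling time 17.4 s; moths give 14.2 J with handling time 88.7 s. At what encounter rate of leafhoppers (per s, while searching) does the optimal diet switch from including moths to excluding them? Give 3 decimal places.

0.025 per s

Drop moths once their profitability E₂/h₂ falls below the rate achievable on leafhoppers alone: E₂/h₂ = λE₁/(1 + λh₁).
Solve for λ: λE₁h₂ = E₂(1 + λh₁) → λ(E₁h₂ − E₂h₁) = E₂ → λ = E₂/(E₁h₂ − E₂h₁).
λ = 14.2/(9.11×88.7 − 14.2×17.4) = 14.2/561 = 0.02531 per s.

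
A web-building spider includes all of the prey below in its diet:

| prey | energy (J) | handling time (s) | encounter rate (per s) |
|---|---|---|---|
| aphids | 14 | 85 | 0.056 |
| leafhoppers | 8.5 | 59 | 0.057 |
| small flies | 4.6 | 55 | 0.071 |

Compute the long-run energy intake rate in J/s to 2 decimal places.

R = (0.056×14 + 0.057×8.5 + 0.071×4.6) / (1 + 0.056×85 + 0.057×59 + 0.071×55) = 1.595/13.03 = 0.1224 J/s.

0.12 J/s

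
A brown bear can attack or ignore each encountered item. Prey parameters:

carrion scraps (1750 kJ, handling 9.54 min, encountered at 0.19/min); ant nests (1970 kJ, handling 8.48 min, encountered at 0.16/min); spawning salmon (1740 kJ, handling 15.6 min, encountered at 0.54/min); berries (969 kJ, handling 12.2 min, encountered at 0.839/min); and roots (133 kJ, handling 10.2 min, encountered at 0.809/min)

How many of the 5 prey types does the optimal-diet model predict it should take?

Rank by E/h (kJ/min): ant nests 232, carrion scraps 183, spawning salmon 112, berries 79.4, roots 13. Include each in turn until the next type's E/h falls below the running intake rate.
Rate on top 1: 133.7. carrion scraps: 183 > 133.7 → include.
Rate on top 2: 155.3. spawning salmon: 112 < 155.3 → exclude; stop.
Optimal diet: ant nests, carrion scraps — 2 of 5 types.

2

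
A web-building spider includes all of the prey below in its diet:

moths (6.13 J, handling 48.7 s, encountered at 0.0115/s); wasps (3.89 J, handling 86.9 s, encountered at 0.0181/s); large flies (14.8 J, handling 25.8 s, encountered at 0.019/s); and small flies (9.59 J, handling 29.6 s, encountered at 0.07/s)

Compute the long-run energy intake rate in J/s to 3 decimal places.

R = Σλ_iE_i / (1 + Σλ_ih_i)
Numerator: 0.0115×6.13 + 0.0181×3.89 + 0.019×14.8 + 0.07×9.59 = 1.093
Denominator: 1 + 0.0115×48.7 + 0.0181×86.9 + 0.019×25.8 + 0.07×29.6 = 5.695
R = 1.093/5.695 = 0.192 J/s

0.192 J/s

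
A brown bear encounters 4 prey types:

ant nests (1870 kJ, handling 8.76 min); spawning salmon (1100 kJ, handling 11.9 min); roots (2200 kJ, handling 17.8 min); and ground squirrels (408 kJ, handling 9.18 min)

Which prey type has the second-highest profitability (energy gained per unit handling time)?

roots

In descending order of E/h:
ant nests: 1870/8.76 = 213 kJ/min
roots: 2200/17.8 = 124 kJ/min
spawning salmon: 1100/11.9 = 92.4 kJ/min
ground squirrels: 408/9.18 = 44.4 kJ/min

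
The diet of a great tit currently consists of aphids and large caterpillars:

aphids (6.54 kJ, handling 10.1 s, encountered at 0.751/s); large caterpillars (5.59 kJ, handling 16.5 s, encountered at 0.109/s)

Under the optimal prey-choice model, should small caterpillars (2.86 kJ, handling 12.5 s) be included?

Current rate: (0.751×6.54 + 0.109×5.59)/(1 + 0.751×10.1 + 0.109×16.5) = 0.5317 kJ/s.
small caterpillars: E/h = 2.86/12.5 = 0.2288 kJ/s.
0.2288 < 0.5317, so adding small caterpillars would lower the average — exclude it.

No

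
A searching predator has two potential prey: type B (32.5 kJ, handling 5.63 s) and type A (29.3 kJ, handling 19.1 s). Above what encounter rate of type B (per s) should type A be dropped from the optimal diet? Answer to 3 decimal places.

0.064 per s

The zero-one rule: include type A iff E₂/h₂ > λE₁/(1+λh₁). Equality gives the switch point.
λE₁h₂ = E₂ + λE₂h₁ ⇒ λ = E₂/(E₁h₂ − E₂h₁) = 29.3/(620.8 − 165) = 0.06428 per s.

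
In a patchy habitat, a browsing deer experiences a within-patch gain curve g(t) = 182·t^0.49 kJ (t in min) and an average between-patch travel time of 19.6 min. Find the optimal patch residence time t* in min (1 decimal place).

18.8 min

By the marginal value theorem, leave when the instantaneous gain rate g'(t) equals the habitat-wide average g(t)/(T + t).
g'(t) = 0.49·182·t^-0.51. Setting 0.49·182·t^-0.51 = 182·t^0.49/(19.6+t) gives 0.49(19.6+t) = t, so 0.51·t = 0.49×19.6.
t* = 0.49×19.6/0.51 = 18.83 min.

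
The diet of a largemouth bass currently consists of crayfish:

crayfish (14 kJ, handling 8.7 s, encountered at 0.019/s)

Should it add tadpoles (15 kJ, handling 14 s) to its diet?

Current rate: (0.019×14)/(1 + 0.019×8.7) = 0.2283 kJ/s.
tadpoles: E/h = 15/14 = 1.071 kJ/s.
1.071 > 0.2283, so adding tadpoles raises the average — include it.

Yes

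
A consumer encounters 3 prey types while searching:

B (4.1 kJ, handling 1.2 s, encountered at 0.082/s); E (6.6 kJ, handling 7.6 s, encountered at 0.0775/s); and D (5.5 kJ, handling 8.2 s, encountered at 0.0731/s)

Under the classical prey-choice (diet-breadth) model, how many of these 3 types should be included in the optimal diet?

3

Rank by E/h (kJ/s): B 3.42, E 0.868, D 0.671. Include each in turn until the next type's E/h falls below the running intake rate.
Rate on top 1: 0.3061. E: 0.868 > 0.3061 → include.
Rate on top 2: 0.5024. D: 0.671 > 0.5024 → include.
Optimal diet: B, E, D — 3 of 3 types.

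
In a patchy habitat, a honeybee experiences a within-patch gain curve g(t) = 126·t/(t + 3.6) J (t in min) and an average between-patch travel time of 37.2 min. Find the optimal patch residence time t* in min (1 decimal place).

Maximise g(t)/(T+t): set derivative to zero → g'(t)(T+t) = g(t).
g'(t) = 126·3.6/(t + 3.6)². Setting 126·3.6/(t+3.6)² = 126t/[(t+3.6)(37.2+t)] gives 3.6(37.2+t) = t(t+3.6), so t² = 3.6×37.2 = 133.9.
t* = √133.9 = 11.57 min.

11.6 min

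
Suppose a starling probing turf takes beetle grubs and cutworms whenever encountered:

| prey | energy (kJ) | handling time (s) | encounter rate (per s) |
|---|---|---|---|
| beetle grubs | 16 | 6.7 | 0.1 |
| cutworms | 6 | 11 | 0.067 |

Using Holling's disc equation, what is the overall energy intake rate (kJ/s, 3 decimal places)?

0.832 kJ/s

Energy encountered per unit search time: 0.1×16 + 0.067×6 = 2.002 kJ/s.
Handling time per unit search time: 0.1×6.7 + 0.067×11 = 1.407.
Rate = 2.002/(1 + 1.407) = 0.8317 kJ/s.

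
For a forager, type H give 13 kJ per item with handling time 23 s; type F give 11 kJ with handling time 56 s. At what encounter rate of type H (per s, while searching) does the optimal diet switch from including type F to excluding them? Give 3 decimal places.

The zero-one rule: include type F iff E₂/h₂ > λE₁/(1+λh₁). Equality gives the switch point.
λE₁h₂ = E₂ + λE₂h₁ ⇒ λ = E₂/(E₁h₂ − E₂h₁) = 11/(728 − 253) = 0.02316 per s.

0.023 per s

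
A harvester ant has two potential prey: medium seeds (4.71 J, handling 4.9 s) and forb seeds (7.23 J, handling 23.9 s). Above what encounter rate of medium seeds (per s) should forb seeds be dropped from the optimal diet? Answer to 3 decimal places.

At the threshold, the rate on medium seeds alone equals the profitability of forb seeds: λ·4.71/(1 + λ·4.9) = 7.23/23.9 = 0.3025.
Rearranging, λ(4.71 − 0.3025×4.9) = 0.3025, so λ = 0.3025/3.228 = 0.09372 per s.

0.094 per s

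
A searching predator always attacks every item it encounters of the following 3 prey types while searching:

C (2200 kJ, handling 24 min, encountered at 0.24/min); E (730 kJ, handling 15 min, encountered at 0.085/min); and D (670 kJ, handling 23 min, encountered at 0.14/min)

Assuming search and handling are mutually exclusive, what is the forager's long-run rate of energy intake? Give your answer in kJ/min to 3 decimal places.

R = (0.24×2200 + 0.085×730 + 0.14×670) / (1 + 0.24×24 + 0.085×15 + 0.14×23) = 683.9/11.26 = 60.76 kJ/min.

60.760 kJ/min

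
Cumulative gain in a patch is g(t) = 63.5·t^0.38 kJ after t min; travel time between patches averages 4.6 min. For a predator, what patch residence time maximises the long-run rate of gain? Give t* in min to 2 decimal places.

2.82 min

Optimal t* satisfies g'(t*) = g(t*)/(T + t*).
g'(t) = 0.38·63.5·t^-0.62. Setting 0.38·63.5·t^-0.62 = 63.5·t^0.38/(4.6+t) gives 0.38(4.6+t) = t, so 0.62·t = 0.38×4.6.
t* = 0.38×4.6/0.62 = 2.819 min.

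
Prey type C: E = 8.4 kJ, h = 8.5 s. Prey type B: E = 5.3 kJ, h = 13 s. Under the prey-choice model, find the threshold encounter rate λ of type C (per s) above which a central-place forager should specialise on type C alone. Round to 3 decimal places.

The zero-one rule: include type B iff E₂/h₂ > λE₁/(1+λh₁). Equality gives the switch point.
λE₁h₂ = E₂ + λE₂h₁ ⇒ λ = E₂/(E₁h₂ − E₂h₁) = 5.3/(109.2 − 45.05) = 0.08262 per s.

0.083 per s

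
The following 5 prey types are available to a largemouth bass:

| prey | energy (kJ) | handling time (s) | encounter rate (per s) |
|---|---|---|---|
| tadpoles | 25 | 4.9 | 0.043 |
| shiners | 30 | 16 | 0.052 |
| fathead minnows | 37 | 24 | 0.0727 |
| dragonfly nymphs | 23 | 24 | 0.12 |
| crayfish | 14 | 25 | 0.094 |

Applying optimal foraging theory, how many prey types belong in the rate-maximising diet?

Profitabilities (E/h, kJ/s): tadpoles 5.1, shiners 1.88, fathead minnows 1.54, dragonfly nymphs 0.958, crayfish 0.56. Add prey in this order while the next type's profitability exceeds the intake rate on those already taken.
Rate on top 1: 0.8879. shiners: 1.88 > 0.8879 → include.
Rate on top 2: 1.29. fathead minnows: 1.54 > 1.29 → include.
Rate on top 3: 1.406. dragonfly nymphs: 0.958 < 1.406 → exclude; stop.
Optimal diet: tadpoles, shiners, fathead minnows — 3 of 5 types.

3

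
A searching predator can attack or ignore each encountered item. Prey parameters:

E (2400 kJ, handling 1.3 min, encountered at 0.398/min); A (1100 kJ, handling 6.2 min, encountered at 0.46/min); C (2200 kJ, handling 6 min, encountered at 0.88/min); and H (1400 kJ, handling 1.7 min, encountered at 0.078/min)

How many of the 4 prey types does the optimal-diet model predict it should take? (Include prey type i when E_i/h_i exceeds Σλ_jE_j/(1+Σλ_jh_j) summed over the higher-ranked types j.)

Rank by E/h (kJ/min): E 1.85e+03, H 824, C 367, A 177. Include each in turn until the next type's E/h falls below the running intake rate.
Rate on top 1: 629.5. H: 824 > 629.5 → include.
Rate on top 2: 645.1. C: 367 < 645.1 → exclude; stop.
Optimal diet: E, H — 2 of 4 types.

2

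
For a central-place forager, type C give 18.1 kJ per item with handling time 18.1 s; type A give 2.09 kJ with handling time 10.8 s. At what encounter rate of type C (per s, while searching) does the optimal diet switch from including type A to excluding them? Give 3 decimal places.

0.013 per s

At the threshold, the rate on type C alone equals the profitability of type A: λ·18.1/(1 + λ·18.1) = 2.09/10.8 = 0.1935.
Rearranging, λ(18.1 − 0.1935×18.1) = 0.1935, so λ = 0.1935/14.6 = 0.01326 per s.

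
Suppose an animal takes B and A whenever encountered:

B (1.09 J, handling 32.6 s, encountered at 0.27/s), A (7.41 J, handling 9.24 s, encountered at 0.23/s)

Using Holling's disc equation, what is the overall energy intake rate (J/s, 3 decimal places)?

0.168 J/s

R = Σλ_iE_i / (1 + Σλ_ih_i)
Numerator: 0.27×1.09 + 0.23×7.41 = 1.999
Denominator: 1 + 0.27×32.6 + 0.23×9.24 = 11.93
R = 1.999/11.93 = 0.1676 J/s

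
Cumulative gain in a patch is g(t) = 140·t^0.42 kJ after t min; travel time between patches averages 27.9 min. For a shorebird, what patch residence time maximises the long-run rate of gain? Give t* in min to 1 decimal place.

20.2 min

Maximise g(t)/(T+t): set derivative to zero → g'(t)(T+t) = g(t).
g'(t) = 0.42·140·t^-0.58. Setting 0.42·140·t^-0.58 = 140·t^0.42/(27.9+t) gives 0.42(27.9+t) = t, so 0.58·t = 0.42×27.9.
t* = 0.42×27.9/0.58 = 20.2 min.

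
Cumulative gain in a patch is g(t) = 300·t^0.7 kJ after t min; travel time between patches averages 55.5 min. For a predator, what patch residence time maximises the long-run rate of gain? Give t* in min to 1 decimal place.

Maximise g(t)/(T+t): set derivative to zero → g'(t)(T+t) = g(t).
g'(t) = 0.7·300·t^-0.3. Setting 0.7·300·t^-0.3 = 300·t^0.7/(55.5+t) gives 0.7(55.5+t) = t, so 0.30·t = 0.7×55.5.
t* = 0.7×55.5/0.30 = 129.5 min.

129.5 min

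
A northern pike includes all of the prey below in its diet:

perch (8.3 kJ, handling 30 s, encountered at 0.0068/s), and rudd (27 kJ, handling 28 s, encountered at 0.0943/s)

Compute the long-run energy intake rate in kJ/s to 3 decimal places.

0.677 kJ/s

R = Σλ_iE_i / (1 + Σλ_ih_i)
Numerator: 0.0068×8.3 + 0.0943×27 = 2.603
Denominator: 1 + 0.0068×30 + 0.0943×28 = 3.844
R = 2.603/3.844 = 0.677 kJ/s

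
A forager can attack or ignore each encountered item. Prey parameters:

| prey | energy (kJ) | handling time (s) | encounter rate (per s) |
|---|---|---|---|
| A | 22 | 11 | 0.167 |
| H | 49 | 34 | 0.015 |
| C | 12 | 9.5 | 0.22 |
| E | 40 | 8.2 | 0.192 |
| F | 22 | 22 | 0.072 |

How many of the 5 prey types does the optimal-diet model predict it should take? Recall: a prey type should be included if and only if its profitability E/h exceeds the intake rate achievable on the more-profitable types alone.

1

E/h in descending order: E 4.88, A 2, H 1.44, C 1.26, F 1 kJ/s. The optimal diet is the largest prefix of this list for which every included type satisfies E_i/h_i > R on the types above it.
Rate on top 1: 2.983. A: 2 < 2.983 → exclude; stop.
Optimal diet: E — 1 of 5 types.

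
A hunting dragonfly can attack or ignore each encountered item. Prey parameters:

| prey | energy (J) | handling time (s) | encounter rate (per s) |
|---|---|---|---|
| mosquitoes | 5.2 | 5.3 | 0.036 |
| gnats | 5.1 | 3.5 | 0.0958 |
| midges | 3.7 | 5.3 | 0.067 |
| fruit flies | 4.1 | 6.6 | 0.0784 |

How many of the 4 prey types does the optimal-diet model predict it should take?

Profitabilities (E/h, J/s): gnats 1.46, mosquitoes 0.981, midges 0.698, fruit flies 0.621. Add prey in this order while the next type's profitability exceeds the intake rate on those already taken.
Rate on top 1: 0.3659. mosquitoes: 0.981 > 0.3659 → include.
Rate on top 2: 0.4428. midges: 0.698 > 0.4428 → include.
Rate on top 3: 0.491. fruit flies: 0.621 > 0.491 → include.
Optimal diet: gnats, mosquitoes, midges, fruit flies — 4 of 4 types.

4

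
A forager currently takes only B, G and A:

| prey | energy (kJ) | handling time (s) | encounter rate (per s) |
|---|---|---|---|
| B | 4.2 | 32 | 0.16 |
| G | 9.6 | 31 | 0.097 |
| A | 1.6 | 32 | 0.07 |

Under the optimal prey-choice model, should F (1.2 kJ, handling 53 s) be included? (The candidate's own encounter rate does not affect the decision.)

No

Intake rate on the current diet: R = (0.16×4.2 + 0.097×9.6 + 0.07×1.6) / (1 + 0.16×32 + 0.097×31 + 0.07×32) = 1.715/11.37 = 0.1509 kJ/s.
F: E/h = 1.2/53 = 0.02264 kJ/s.
Since 0.02264 < R, time spent handling F is better spent searching.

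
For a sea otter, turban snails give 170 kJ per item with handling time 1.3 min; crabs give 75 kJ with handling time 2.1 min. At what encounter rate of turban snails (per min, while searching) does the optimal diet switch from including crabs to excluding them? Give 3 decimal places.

The zero-one rule: include crabs iff E₂/h₂ > λE₁/(1+λh₁). Equality gives the switch point.
λE₁h₂ = E₂ + λE₂h₁ ⇒ λ = E₂/(E₁h₂ − E₂h₁) = 75/(357 − 97.5) = 0.289 per min.

0.289 per min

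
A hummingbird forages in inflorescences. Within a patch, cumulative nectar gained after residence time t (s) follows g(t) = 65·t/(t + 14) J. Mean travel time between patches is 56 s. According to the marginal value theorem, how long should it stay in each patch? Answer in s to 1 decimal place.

28.0 s

By the marginal value theorem, leave when the instantaneous gain rate g'(t) equals the habitat-wide average g(t)/(T + t).
g'(t) = 65·14/(t + 14)². Setting 65·14/(t+14)² = 65t/[(t+14)(56+t)] gives 14(56+t) = t(t+14), so t² = 14×56 = 784.
t* = √784 = 28 s.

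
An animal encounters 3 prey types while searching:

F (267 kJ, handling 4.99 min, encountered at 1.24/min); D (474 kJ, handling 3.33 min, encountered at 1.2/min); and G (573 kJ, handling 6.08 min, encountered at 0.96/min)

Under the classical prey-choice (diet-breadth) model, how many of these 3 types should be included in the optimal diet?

Rank by E/h (kJ/min): D 142, G 94.2, F 53.5. Include each in turn until the next type's E/h falls below the running intake rate.
Rate on top 1: 113.9. G: 94.2 < 113.9 → exclude; stop.
Optimal diet: D — 1 of 3 types.

1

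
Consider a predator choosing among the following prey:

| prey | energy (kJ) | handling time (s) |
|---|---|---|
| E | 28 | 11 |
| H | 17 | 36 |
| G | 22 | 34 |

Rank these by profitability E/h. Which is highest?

E

In descending order of E/h:
E: 28/11 = 2.55 kJ/s
G: 22/34 = 0.647 kJ/s
H: 17/36 = 0.472 kJ/s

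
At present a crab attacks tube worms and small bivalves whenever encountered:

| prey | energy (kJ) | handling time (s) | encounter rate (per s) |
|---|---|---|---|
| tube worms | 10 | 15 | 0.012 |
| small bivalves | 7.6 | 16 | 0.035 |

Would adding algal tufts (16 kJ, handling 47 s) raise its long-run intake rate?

Yes

Current rate: (0.012×10 + 0.035×7.6)/(1 + 0.012×15 + 0.035×16) = 0.2218 kJ/s.
algal tufts: E/h = 16/47 = 0.3404 kJ/s.
0.3404 > 0.2218, so adding algal tufts raises the average — include it.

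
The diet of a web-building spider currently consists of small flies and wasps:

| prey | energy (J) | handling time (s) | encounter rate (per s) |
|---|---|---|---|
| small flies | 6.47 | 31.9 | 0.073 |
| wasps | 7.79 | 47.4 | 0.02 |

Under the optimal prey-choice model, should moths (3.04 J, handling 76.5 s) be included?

No

Current rate: (0.073×6.47 + 0.02×7.79)/(1 + 0.073×31.9 + 0.02×47.4) = 0.1469 J/s.
moths: E/h = 3.04/76.5 = 0.03974 J/s.
0.03974 < 0.1469, so adding moths would lower the average — exclude it.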